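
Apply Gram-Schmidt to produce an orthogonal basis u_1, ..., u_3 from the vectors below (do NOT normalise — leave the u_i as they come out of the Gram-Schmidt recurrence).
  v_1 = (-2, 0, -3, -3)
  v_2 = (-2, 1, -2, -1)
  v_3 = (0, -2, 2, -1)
Orthogonal basis:
  u_1 = (-2, 0, -3, -3)
  u_2 = (-9/11, 1, -5/22, 17/22)
  u_3 = (-24/17, -31/51, 65/51, -1/3)

Apply the Gram-Schmidt recurrence
  u_1 = v_1
  u_i = v_i − Σ_{j<i} ((v_i · u_j) / (u_j · u_j)) · u_j.

Step by step this gives:
  u_1 = (-2, 0, -3, -3)
  u_2 = (-9/11, 1, -5/22, 17/22)
  u_3 = (-24/17, -31/51, 65/51, -1/3)

Orthogonality check:
  u_2 · u_1 = 0 (should be 0)
  u_3 · u_1 = 0 (should be 0)
  u_3 · u_2 = 0 (should be 0)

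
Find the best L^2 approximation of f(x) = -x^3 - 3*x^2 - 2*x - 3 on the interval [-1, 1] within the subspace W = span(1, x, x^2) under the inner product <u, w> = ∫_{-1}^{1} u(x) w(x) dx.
g(x) = -3*x^2 - 13*x/5 - 3

The best approximation g ∈ W is the orthogonal projection of f onto W. Writing g = a_0 + a_1 x + a_2 x^2, the coefficients solve the normal equations G · a = b where
  G_{ij} = <φ_i, φ_j> and b_i = <f, φ_i>, with φ_0 = 1, φ_1 = x, φ_2 = x^2.
G =
  [2, 0, 2/3]
  [0, 2/3, 0]
  [2/3, 0, 2/5],
b = (-8, -26/15, -16/5).
Solving gives a_0 = -3, a_1 = -13/5, a_2 = -3, so
  g(x) = -3*x^2 - 13*x/5 - 3.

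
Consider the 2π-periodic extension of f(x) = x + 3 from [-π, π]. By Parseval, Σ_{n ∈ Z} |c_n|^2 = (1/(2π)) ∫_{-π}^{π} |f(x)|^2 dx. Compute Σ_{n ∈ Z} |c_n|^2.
Σ |c_n|^2 = π^2/3 + 9

Expand and integrate term by term over [-π, π]:
  ∫ (x)^2 dx = 1·(2π^3/3); ∫ 2·1·(3)·x dx = 0 (odd integrand); ∫ 3^2 dx = 9·2π.
So (1/(2π)) ∫_{-π}^{π} (x + 3)^2 dx = 1π^2/3 + 9 = π^2/3 + 9.
Parseval ⇒ Σ |c_n|^2 = π^2/3 + 9.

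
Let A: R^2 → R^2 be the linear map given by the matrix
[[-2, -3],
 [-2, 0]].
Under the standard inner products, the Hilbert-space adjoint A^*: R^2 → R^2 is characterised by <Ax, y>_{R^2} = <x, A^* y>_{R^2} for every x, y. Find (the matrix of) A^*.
A^* = A^T =
[[-2, -2],
 [-3, 0]]

For real matrices with standard dot products, the defining identity <Ax, y> = <x, A^* y> gives (Ax)^T y = x^T (A^*) y, i.e. x^T A^T y = x^T (A^*) y. Since this holds for all x, y, we must have A^* = A^T. Therefore
A^* =
[[-2, -2],
 [-3, 0]].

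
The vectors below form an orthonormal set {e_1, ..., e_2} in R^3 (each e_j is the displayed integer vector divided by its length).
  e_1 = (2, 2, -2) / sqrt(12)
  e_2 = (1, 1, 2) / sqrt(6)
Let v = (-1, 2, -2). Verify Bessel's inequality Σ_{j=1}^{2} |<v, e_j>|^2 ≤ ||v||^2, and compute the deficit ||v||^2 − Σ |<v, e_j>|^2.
Σ |<v, e_j>|^2 = 9/2; ||v||^2 = 9; deficit = 9/2

Write each e_j = u_j / sqrt(<u_j, u_j>) where u_j is the displayed integer vector. Then <v, e_j> = <v, u_j> / sqrt(<u_j, u_j>), so |<v, e_j>|^2 = <v, u_j>^2 / <u_j, u_j>.
Coefficients: <v, e_1> = 6/sqrt(12), <v, e_2> = -3/sqrt(6).
Square and sum: Σ |<v, e_j>|^2 = 9/2.
Compute ||v||^2 = v·v = 9.
Deficit = 9 − 9/2 = 9/2 ≥ 0, confirming Bessel's inequality. (The deficit equals ||v − Σ <v,e_j> e_j||^2, the squared distance from v to span{e_j}.)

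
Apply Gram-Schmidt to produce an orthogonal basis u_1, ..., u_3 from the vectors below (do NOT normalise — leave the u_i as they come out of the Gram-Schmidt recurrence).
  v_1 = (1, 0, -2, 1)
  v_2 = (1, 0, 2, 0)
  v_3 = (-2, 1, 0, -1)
Orthogonal basis:
  u_1 = (1, 0, -2, 1)
  u_2 = (3/2, 0, 1, 1/2)
  u_3 = (0, 1, 0, 0)

Apply the Gram-Schmidt recurrence
  u_1 = v_1
  u_i = v_i − Σ_{j<i} ((v_i · u_j) / (u_j · u_j)) · u_j.

Step by step this gives:
  u_1 = (1, 0, -2, 1)
  u_2 = (3/2, 0, 1, 1/2)
  u_3 = (0, 1, 0, 0)

Orthogonality check:
  u_2 · u_1 = 0 (should be 0)
  u_3 · u_1 = 0 (should be 0)
  u_3 · u_2 = 0 (should be 0)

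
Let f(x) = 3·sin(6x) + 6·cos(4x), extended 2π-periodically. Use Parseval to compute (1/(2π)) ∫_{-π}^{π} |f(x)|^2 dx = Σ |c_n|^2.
Σ |c_n|^2 = 45/2

Expand |f|^2 and use orthogonality of {sin(nx), cos(mx)} on [-π, π]:
  ∫_{-π}^{π} sin(nx)^2 dx = π, ∫ cos(mx)^2 dx = π, and cross terms integrate to 0.
So ∫_{-π}^{π} f(x)^2 dx = 3^2 · π + 6^2 · π = (9 + 36)π.
Divide by 2π: (9 + 36)/2 = 45/2.
By Parseval, this equals Σ |c_n|^2.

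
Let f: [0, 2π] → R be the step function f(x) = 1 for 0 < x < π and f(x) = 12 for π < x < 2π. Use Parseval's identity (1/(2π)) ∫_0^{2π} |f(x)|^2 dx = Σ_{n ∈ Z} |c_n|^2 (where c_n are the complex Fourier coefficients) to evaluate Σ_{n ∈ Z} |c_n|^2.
Σ |c_n|^2 = 145/2

Parseval equates the L^2 energy of f (normalised by 1/(2π)) with the ℓ^2 sum of its Fourier coefficients: (1/(2π)) ∫_0^{2π} |f|^2 = Σ |c_n|^2.
Compute the left side: (1/(2π)) [∫_0^π 1^2 dx + ∫_π^{2π} 12^2 dx] = (1/(2π)) · (1π + 144π) = (1 + 144)/2 = 145/2.
So Σ_{n ∈ Z} |c_n|^2 = 145/2.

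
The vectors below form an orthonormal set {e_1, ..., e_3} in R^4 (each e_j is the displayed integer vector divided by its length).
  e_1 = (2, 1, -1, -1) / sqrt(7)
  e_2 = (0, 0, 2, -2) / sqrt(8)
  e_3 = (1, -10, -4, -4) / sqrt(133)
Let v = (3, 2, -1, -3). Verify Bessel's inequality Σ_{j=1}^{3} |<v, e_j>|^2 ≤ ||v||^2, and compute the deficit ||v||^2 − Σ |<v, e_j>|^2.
Σ |<v, e_j>|^2 = 429/19; ||v||^2 = 23; deficit = 8/19

Write each e_j = u_j / sqrt(<u_j, u_j>) where u_j is the displayed integer vector. Then <v, e_j> = <v, u_j> / sqrt(<u_j, u_j>), so |<v, e_j>|^2 = <v, u_j>^2 / <u_j, u_j>.
Coefficients: <v, e_1> = 12/sqrt(7), <v, e_2> = 4/sqrt(8), <v, e_3> = -1/sqrt(133).
Square and sum: Σ |<v, e_j>|^2 = 429/19.
Compute ||v||^2 = v·v = 23.
Deficit = 23 − 429/19 = 8/19 ≥ 0, confirming Bessel's inequality. (The deficit equals ||v − Σ <v,e_j> e_j||^2, the squared distance from v to span{e_j}.)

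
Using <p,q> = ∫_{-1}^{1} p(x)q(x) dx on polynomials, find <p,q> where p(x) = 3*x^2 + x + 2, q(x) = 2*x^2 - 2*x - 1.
<p,q> = -34/15

Expand the product: p(x)·q(x) = 6*x^4 - 4*x^3 - x^2 - 5*x - 2.
∫_{-1}^{1} of each monomial x^k gives [2/(k+1) if k even, 0 if k odd]. Integrating term-by-term (or equivalently evaluating the antiderivative F(x) = 6*x^5/5 - x^4 - x^3/3 - 5*x^2/2 - 2*x at the endpoints):
  F(1) − F(−1) = -139/30 − (-71/30) = -34/15.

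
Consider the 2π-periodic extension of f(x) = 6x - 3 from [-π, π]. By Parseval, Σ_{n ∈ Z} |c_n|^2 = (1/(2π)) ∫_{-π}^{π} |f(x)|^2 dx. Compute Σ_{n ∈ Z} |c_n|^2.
Σ |c_n|^2 = 12π^2 + 9

Expand and integrate term by term over [-π, π]:
  ∫ (6x)^2 dx = 36·(2π^3/3); ∫ 2·6·(-3)·x dx = 0 (odd integrand); ∫ (-3)^2 dx = 9·2π.
So (1/(2π)) ∫_{-π}^{π} (6x - 3)^2 dx = 36π^2/3 + 9 = 12π^2 + 9.
Parseval ⇒ Σ |c_n|^2 = 12π^2 + 9.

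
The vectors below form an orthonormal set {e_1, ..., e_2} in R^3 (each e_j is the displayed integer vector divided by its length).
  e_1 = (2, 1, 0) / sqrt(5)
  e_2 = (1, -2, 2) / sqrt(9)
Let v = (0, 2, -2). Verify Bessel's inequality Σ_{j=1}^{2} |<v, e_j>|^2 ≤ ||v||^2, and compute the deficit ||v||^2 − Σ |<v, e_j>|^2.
Σ |<v, e_j>|^2 = 356/45; ||v||^2 = 8; deficit = 4/45

Write each e_j = u_j / sqrt(<u_j, u_j>) where u_j is the displayed integer vector. Then <v, e_j> = <v, u_j> / sqrt(<u_j, u_j>), so |<v, e_j>|^2 = <v, u_j>^2 / <u_j, u_j>.
Coefficients: <v, e_1> = 2/sqrt(5), <v, e_2> = -8/sqrt(9).
Square and sum: Σ |<v, e_j>|^2 = 356/45.
Compute ||v||^2 = v·v = 8.
Deficit = 8 − 356/45 = 4/45 ≥ 0, confirming Bessel's inequality. (The deficit equals ||v − Σ <v,e_j> e_j||^2, the squared distance from v to span{e_j}.)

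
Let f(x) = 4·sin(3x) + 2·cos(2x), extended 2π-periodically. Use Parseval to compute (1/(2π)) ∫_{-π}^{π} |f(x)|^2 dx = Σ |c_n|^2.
Σ |c_n|^2 = 10

Expand |f|^2 and use orthogonality of {sin(nx), cos(mx)} on [-π, π]:
  ∫_{-π}^{π} sin(nx)^2 dx = π, ∫ cos(mx)^2 dx = π, and cross terms integrate to 0.
So ∫_{-π}^{π} f(x)^2 dx = 4^2 · π + 2^2 · π = (16 + 4)π.
Divide by 2π: (16 + 4)/2 = 10.
By Parseval, this equals Σ |c_n|^2.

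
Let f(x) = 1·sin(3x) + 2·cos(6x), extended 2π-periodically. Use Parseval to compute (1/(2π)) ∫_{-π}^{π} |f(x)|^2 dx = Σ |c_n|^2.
Σ |c_n|^2 = 5/2

Expand |f|^2 and use orthogonality of {sin(nx), cos(mx)} on [-π, π]:
  ∫_{-π}^{π} sin(nx)^2 dx = π, ∫ cos(mx)^2 dx = π, and cross terms integrate to 0.
So ∫_{-π}^{π} f(x)^2 dx = 1^2 · π + 2^2 · π = (1 + 4)π.
Divide by 2π: (1 + 4)/2 = 5/2.
By Parseval, this equals Σ |c_n|^2.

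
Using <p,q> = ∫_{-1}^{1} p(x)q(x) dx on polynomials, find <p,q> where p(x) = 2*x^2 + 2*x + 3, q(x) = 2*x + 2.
<p,q> = 52/3

Expand the product: p(x)·q(x) = 4*x^3 + 8*x^2 + 10*x + 6.
∫_{-1}^{1} of each monomial x^k gives [2/(k+1) if k even, 0 if k odd]. Integrating term-by-term (or equivalently evaluating the antiderivative F(x) = x^4 + 8*x^3/3 + 5*x^2 + 6*x at the endpoints):
  F(1) − F(−1) = 44/3 − (-8/3) = 52/3.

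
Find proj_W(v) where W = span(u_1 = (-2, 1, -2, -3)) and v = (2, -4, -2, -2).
proj_W(v) = (-2/9, 1/9, -2/9, -1/3)

Set up U = [u_1 | ... | u_1] ∈ R^(4×1). The projector onto W = col(U) is P = U (U^T U)^(-1) U^T.
Compute U^T U =
  [18],
and U^T v = (2).
Solve U^T U · c = U^T v for the coefficients: c = (1/9). The projection is proj_W(v) = U c.
Check: (v - proj_W(v)) · u_1 = 0  (should be 0).
Result: proj_W(v) = (-2/9, 1/9, -2/9, -1/3).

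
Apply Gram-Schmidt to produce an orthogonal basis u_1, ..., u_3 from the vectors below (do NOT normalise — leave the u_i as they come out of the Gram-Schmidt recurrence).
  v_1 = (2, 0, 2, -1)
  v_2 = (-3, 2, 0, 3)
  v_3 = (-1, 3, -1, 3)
Orthogonal basis:
  u_1 = (2, 0, 2, -1)
  u_2 = (-1, 2, 2, 2)
  u_3 = (164/117, 17/13, -133/117, 62/117)

Apply the Gram-Schmidt recurrence
  u_1 = v_1
  u_i = v_i − Σ_{j<i} ((v_i · u_j) / (u_j · u_j)) · u_j.

Step by step this gives:
  u_1 = (2, 0, 2, -1)
  u_2 = (-1, 2, 2, 2)
  u_3 = (164/117, 17/13, -133/117, 62/117)

Orthogonality check:
  u_2 · u_1 = 0 (should be 0)
  u_3 · u_1 = 0 (should be 0)
  u_3 · u_2 = 0 (should be 0)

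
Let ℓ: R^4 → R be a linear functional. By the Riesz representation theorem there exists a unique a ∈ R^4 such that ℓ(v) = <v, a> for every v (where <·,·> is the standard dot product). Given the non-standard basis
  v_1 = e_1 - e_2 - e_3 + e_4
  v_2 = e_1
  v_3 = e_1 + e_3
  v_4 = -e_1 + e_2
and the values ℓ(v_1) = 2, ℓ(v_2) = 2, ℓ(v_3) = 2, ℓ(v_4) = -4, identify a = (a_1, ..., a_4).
a = (2, -2, 0, -2)

Write a = (a_1, ..., a_4) in the standard basis. For each basis vector v_i, ℓ(v_i) = <v_i, a> is a linear equation in the a_j's. Collect the n equations into a matrix system V a = ℓ, where row i of V is v_i (expressed in the standard basis). Since V is invertible (lower-triangular with 1s on the diagonal, up to permutation), solve by back-substitution:
  V =
[[1, -1, -1, 1],
 [1, 0, 0, 0],
 [1, 0, 1, 0],
 [-1, 1, 0, 0]]
  V a = (2, 2, 2, -4)
Solving gives a = (2, -2, 0, -2).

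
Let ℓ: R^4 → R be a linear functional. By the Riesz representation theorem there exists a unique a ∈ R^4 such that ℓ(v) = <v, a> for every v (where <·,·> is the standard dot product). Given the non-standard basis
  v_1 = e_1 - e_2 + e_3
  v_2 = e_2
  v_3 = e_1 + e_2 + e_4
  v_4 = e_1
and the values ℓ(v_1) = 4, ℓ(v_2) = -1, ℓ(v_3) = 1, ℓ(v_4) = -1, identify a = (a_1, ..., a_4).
a = (-1, -1, 4, 3)

Write a = (a_1, ..., a_4) in the standard basis. For each basis vector v_i, ℓ(v_i) = <v_i, a> is a linear equation in the a_j's. Collect the n equations into a matrix system V a = ℓ, where row i of V is v_i (expressed in the standard basis). Since V is invertible (lower-triangular with 1s on the diagonal, up to permutation), solve by back-substitution:
  V =
[[1, -1, 1, 0],
 [0, 1, 0, 0],
 [1, 1, 0, 1],
 [1, 0, 0, 0]]
  V a = (4, -1, 1, -1)
Solving gives a = (-1, -1, 4, 3).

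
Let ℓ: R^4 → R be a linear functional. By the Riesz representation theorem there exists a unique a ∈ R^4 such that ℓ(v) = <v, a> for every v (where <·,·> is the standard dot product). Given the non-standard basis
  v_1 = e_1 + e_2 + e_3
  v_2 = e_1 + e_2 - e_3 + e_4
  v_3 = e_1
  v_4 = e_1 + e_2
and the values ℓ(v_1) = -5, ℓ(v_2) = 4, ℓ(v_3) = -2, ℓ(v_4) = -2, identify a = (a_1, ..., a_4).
a = (-2, 0, -3, 3)

Write a = (a_1, ..., a_4) in the standard basis. For each basis vector v_i, ℓ(v_i) = <v_i, a> is a linear equation in the a_j's. Collect the n equations into a matrix system V a = ℓ, where row i of V is v_i (expressed in the standard basis). Since V is invertible (lower-triangular with 1s on the diagonal, up to permutation), solve by back-substitution:
  V =
[[1, 1, 1, 0],
 [1, 1, -1, 1],
 [1, 0, 0, 0],
 [1, 1, 0, 0]]
  V a = (-5, 4, -2, -2)
Solving gives a = (-2, 0, -3, 3).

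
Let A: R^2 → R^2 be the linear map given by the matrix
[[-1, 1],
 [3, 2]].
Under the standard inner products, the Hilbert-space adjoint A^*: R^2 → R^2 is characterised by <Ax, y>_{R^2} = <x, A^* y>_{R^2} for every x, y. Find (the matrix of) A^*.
A^* = A^T =
[[-1, 3],
 [1, 2]]

For real matrices with standard dot products, the defining identity <Ax, y> = <x, A^* y> gives (Ax)^T y = x^T (A^*) y, i.e. x^T A^T y = x^T (A^*) y. Since this holds for all x, y, we must have A^* = A^T. Therefore
A^* =
[[-1, 3],
 [1, 2]].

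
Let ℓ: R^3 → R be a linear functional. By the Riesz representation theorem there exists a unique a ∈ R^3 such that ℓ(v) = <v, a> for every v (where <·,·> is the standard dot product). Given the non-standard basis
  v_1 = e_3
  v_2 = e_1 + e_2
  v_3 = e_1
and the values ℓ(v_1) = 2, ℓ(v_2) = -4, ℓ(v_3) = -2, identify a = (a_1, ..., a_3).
a = (-2, -2, 2)

Write a = (a_1, ..., a_3) in the standard basis. For each basis vector v_i, ℓ(v_i) = <v_i, a> is a linear equation in the a_j's. Collect the n equations into a matrix system V a = ℓ, where row i of V is v_i (expressed in the standard basis). Since V is invertible (lower-triangular with 1s on the diagonal, up to permutation), solve by back-substitution:
  V =
[[0, 0, 1],
 [1, 1, 0],
 [1, 0, 0]]
  V a = (2, -4, -2)
Solving gives a = (-2, -2, 2).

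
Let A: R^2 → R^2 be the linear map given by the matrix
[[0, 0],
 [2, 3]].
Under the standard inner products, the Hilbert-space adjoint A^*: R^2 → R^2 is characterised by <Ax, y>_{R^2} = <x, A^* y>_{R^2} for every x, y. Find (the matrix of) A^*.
A^* = A^T =
[[0, 2],
 [0, 3]]

For real matrices with standard dot products, the defining identity <Ax, y> = <x, A^* y> gives (Ax)^T y = x^T (A^*) y, i.e. x^T A^T y = x^T (A^*) y. Since this holds for all x, y, we must have A^* = A^T. Therefore
A^* =
[[0, 2],
 [0, 3]].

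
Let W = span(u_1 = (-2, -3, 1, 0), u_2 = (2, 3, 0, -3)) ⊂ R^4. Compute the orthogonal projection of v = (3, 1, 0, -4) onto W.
proj_W(v) = (204/139, 306/139, 75/139, -531/139)

Set up U = [u_1 | ... | u_2] ∈ R^(4×2). The projector onto W = col(U) is P = U (U^T U)^(-1) U^T.
Compute U^T U =
  [14, -13]
  [-13, 22],
and U^T v = (-9, 21).
Solve U^T U · c = U^T v for the coefficients: c = (75/139, 177/139). The projection is proj_W(v) = U c.
Check: (v - proj_W(v)) · u_1 = 0  (should be 0).
Check: (v - proj_W(v)) · u_2 = 0  (should be 0).
Result: proj_W(v) = (204/139, 306/139, 75/139, -531/139).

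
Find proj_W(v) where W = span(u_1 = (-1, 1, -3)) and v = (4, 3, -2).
proj_W(v) = (-5/11, 5/11, -15/11)

Set up U = [u_1 | ... | u_1] ∈ R^(3×1). The projector onto W = col(U) is P = U (U^T U)^(-1) U^T.
Compute U^T U =
  [11],
and U^T v = (5).
Solve U^T U · c = U^T v for the coefficients: c = (5/11). The projection is proj_W(v) = U c.
Check: (v - proj_W(v)) · u_1 = 0  (should be 0).
Result: proj_W(v) = (-5/11, 5/11, -15/11).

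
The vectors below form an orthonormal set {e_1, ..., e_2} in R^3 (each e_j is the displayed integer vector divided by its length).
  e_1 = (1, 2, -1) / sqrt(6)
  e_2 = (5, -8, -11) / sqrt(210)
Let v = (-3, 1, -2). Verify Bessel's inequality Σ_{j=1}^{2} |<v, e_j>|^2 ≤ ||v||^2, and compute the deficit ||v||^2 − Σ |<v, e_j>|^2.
Σ |<v, e_j>|^2 = 6/35; ||v||^2 = 14; deficit = 484/35

Write each e_j = u_j / sqrt(<u_j, u_j>) where u_j is the displayed integer vector. Then <v, e_j> = <v, u_j> / sqrt(<u_j, u_j>), so |<v, e_j>|^2 = <v, u_j>^2 / <u_j, u_j>.
Coefficients: <v, e_1> = 1/sqrt(6), <v, e_2> = -1/sqrt(210).
Square and sum: Σ |<v, e_j>|^2 = 6/35.
Compute ||v||^2 = v·v = 14.
Deficit = 14 − 6/35 = 484/35 ≥ 0, confirming Bessel's inequality. (The deficit equals ||v − Σ <v,e_j> e_j||^2, the squared distance from v to span{e_j}.)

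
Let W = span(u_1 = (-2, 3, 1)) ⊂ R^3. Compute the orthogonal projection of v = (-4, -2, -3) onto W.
proj_W(v) = (1/7, -3/14, -1/14)

Set up U = [u_1 | ... | u_1] ∈ R^(3×1). The projector onto W = col(U) is P = U (U^T U)^(-1) U^T.
Compute U^T U =
  [14],
and U^T v = (-1).
Solve U^T U · c = U^T v for the coefficients: c = (-1/14). The projection is proj_W(v) = U c.
Check: (v - proj_W(v)) · u_1 = 0  (should be 0).
Result: proj_W(v) = (1/7, -3/14, -1/14).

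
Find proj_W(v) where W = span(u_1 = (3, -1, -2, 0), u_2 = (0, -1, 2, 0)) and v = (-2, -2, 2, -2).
proj_W(v) = (-66/61, -38/61, 164/61, 0)

Set up U = [u_1 | ... | u_2] ∈ R^(4×2). The projector onto W = col(U) is P = U (U^T U)^(-1) U^T.
Compute U^T U =
  [14, -3]
  [-3, 5],
and U^T v = (-8, 6).
Solve U^T U · c = U^T v for the coefficients: c = (-22/61, 60/61). The projection is proj_W(v) = U c.
Check: (v - proj_W(v)) · u_1 = 0  (should be 0).
Check: (v - proj_W(v)) · u_2 = 0  (should be 0).
Result: proj_W(v) = (-66/61, -38/61, 164/61, 0).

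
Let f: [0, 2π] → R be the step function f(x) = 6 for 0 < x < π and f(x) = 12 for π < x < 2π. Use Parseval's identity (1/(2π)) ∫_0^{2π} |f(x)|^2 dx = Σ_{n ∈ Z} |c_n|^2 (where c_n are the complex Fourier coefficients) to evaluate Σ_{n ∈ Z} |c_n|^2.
Σ |c_n|^2 = 90

Parseval equates the L^2 energy of f (normalised by 1/(2π)) with the ℓ^2 sum of its Fourier coefficients: (1/(2π)) ∫_0^{2π} |f|^2 = Σ |c_n|^2.
Compute the left side: (1/(2π)) [∫_0^π 6^2 dx + ∫_π^{2π} 12^2 dx] = (1/(2π)) · (36π + 144π) = (36 + 144)/2 = 90.
So Σ_{n ∈ Z} |c_n|^2 = 90.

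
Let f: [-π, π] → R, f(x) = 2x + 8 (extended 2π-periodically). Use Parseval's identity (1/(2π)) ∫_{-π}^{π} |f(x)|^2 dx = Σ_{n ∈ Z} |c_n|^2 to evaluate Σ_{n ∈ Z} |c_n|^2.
Σ |c_n|^2 = 4π^2/3 + 64

Expand and integrate term by term over [-π, π]:
  ∫ (2x)^2 dx = 4·(2π^3/3); ∫ 2·2·(8)·x dx = 0 (odd integrand); ∫ 8^2 dx = 64·2π.
So (1/(2π)) ∫_{-π}^{π} (2x + 8)^2 dx = 4π^2/3 + 64 = 4π^2/3 + 64.
Parseval ⇒ Σ |c_n|^2 = 4π^2/3 + 64.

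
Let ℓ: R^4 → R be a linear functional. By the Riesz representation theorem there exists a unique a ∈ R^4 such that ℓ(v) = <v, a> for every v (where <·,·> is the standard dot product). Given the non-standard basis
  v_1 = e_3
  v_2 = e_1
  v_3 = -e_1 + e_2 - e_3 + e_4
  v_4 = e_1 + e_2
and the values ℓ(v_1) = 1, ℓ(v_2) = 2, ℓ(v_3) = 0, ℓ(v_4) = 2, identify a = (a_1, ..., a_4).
a = (2, 0, 1, 3)

Write a = (a_1, ..., a_4) in the standard basis. For each basis vector v_i, ℓ(v_i) = <v_i, a> is a linear equation in the a_j's. Collect the n equations into a matrix system V a = ℓ, where row i of V is v_i (expressed in the standard basis). Since V is invertible (lower-triangular with 1s on the diagonal, up to permutation), solve by back-substitution:
  V =
[[0, 0, 1, 0],
 [1, 0, 0, 0],
 [-1, 1, -1, 1],
 [1, 1, 0, 0]]
  V a = (1, 2, 0, 2)
Solving gives a = (2, 0, 1, 3).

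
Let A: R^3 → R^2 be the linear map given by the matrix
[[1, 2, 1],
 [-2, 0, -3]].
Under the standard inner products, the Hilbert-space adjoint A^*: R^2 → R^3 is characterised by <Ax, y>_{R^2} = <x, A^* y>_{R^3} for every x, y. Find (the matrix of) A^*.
A^* = A^T =
[[1, -2],
 [2, 0],
 [1, -3]]

For real matrices with standard dot products, the defining identity <Ax, y> = <x, A^* y> gives (Ax)^T y = x^T (A^*) y, i.e. x^T A^T y = x^T (A^*) y. Since this holds for all x, y, we must have A^* = A^T. Therefore
A^* =
[[1, -2],
 [2, 0],
 [1, -3]].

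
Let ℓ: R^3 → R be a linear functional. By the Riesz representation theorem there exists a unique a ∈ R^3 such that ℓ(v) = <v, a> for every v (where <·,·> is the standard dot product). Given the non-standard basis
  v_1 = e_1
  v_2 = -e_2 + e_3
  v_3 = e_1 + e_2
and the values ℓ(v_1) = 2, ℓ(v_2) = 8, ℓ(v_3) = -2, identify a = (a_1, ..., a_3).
a = (2, -4, 4)

Write a = (a_1, ..., a_3) in the standard basis. For each basis vector v_i, ℓ(v_i) = <v_i, a> is a linear equation in the a_j's. Collect the n equations into a matrix system V a = ℓ, where row i of V is v_i (expressed in the standard basis). Since V is invertible (lower-triangular with 1s on the diagonal, up to permutation), solve by back-substitution:
  V =
[[1, 0, 0],
 [0, -1, 1],
 [1, 1, 0]]
  V a = (2, 8, -2)
Solving gives a = (2, -4, 4).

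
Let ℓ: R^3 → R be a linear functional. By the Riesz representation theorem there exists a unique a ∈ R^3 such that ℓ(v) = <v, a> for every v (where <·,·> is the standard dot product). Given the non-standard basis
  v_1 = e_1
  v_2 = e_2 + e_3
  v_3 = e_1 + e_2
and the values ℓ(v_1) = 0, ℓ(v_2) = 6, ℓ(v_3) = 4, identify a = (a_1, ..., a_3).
a = (0, 4, 2)

Write a = (a_1, ..., a_3) in the standard basis. For each basis vector v_i, ℓ(v_i) = <v_i, a> is a linear equation in the a_j's. Collect the n equations into a matrix system V a = ℓ, where row i of V is v_i (expressed in the standard basis). Since V is invertible (lower-triangular with 1s on the diagonal, up to permutation), solve by back-substitution:
  V =
[[1, 0, 0],
 [0, 1, 1],
 [1, 1, 0]]
  V a = (0, 6, 4)
Solving gives a = (0, 4, 2).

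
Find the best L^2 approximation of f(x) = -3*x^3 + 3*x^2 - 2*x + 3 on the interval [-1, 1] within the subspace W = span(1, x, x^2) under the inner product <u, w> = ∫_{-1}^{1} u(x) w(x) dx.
g(x) = 3*x^2 - 19*x/5 + 3

The best approximation g ∈ W is the orthogonal projection of f onto W. Writing g = a_0 + a_1 x + a_2 x^2, the coefficients solve the normal equations G · a = b where
  G_{ij} = <φ_i, φ_j> and b_i = <f, φ_i>, with φ_0 = 1, φ_1 = x, φ_2 = x^2.
G =
  [2, 0, 2/3]
  [0, 2/3, 0]
  [2/3, 0, 2/5],
b = (8, -38/15, 16/5).
Solving gives a_0 = 3, a_1 = -19/5, a_2 = 3, so
  g(x) = 3*x^2 - 19*x/5 + 3.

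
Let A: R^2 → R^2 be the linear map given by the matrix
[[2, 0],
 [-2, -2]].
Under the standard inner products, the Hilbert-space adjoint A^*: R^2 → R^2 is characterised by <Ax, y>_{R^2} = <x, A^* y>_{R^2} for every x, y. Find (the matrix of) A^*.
A^* = A^T =
[[2, -2],
 [0, -2]]

For real matrices with standard dot products, the defining identity <Ax, y> = <x, A^* y> gives (Ax)^T y = x^T (A^*) y, i.e. x^T A^T y = x^T (A^*) y. Since this holds for all x, y, we must have A^* = A^T. Therefore
A^* =
[[2, -2],
 [0, -2]].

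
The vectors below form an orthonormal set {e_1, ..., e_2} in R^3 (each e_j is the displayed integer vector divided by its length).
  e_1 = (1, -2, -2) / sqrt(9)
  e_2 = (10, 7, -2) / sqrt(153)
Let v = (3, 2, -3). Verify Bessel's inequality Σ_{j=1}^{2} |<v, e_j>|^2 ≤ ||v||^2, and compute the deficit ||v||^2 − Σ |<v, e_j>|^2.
Σ |<v, e_j>|^2 = 325/17; ||v||^2 = 22; deficit = 49/17

Write each e_j = u_j / sqrt(<u_j, u_j>) where u_j is the displayed integer vector. Then <v, e_j> = <v, u_j> / sqrt(<u_j, u_j>), so |<v, e_j>|^2 = <v, u_j>^2 / <u_j, u_j>.
Coefficients: <v, e_1> = 5/sqrt(9), <v, e_2> = 50/sqrt(153).
Square and sum: Σ |<v, e_j>|^2 = 325/17.
Compute ||v||^2 = v·v = 22.
Deficit = 22 − 325/17 = 49/17 ≥ 0, confirming Bessel's inequality. (The deficit equals ||v − Σ <v,e_j> e_j||^2, the squared distance from v to span{e_j}.)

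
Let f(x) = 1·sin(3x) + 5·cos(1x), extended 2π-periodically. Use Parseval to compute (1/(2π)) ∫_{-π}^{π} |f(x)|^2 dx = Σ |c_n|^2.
Σ |c_n|^2 = 13

Expand |f|^2 and use orthogonality of {sin(nx), cos(mx)} on [-π, π]:
  ∫_{-π}^{π} sin(nx)^2 dx = π, ∫ cos(mx)^2 dx = π, and cross terms integrate to 0.
So ∫_{-π}^{π} f(x)^2 dx = 1^2 · π + 5^2 · π = (1 + 25)π.
Divide by 2π: (1 + 25)/2 = 13.
By Parseval, this equals Σ |c_n|^2.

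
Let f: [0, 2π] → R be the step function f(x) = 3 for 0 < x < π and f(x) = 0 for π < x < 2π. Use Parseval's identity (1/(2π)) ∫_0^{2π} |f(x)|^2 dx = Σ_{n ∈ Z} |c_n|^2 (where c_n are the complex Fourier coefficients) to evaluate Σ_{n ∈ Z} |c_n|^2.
Σ |c_n|^2 = 9/2

Parseval equates the L^2 energy of f (normalised by 1/(2π)) with the ℓ^2 sum of its Fourier coefficients: (1/(2π)) ∫_0^{2π} |f|^2 = Σ |c_n|^2.
Compute the left side: (1/(2π)) [∫_0^π 3^2 dx + ∫_π^{2π} 0^2 dx] = (1/(2π)) · (9π + 0π) = (9 + 0)/2 = 9/2.
So Σ_{n ∈ Z} |c_n|^2 = 9/2.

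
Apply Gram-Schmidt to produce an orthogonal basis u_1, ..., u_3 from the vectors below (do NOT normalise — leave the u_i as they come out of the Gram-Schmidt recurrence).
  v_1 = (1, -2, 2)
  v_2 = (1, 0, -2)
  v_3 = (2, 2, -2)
Orthogonal basis:
  u_1 = (1, -2, 2)
  u_2 = (4/3, -2/3, -4/3)
  u_3 = (4/3, 4/3, 2/3)

Apply the Gram-Schmidt recurrence
  u_1 = v_1
  u_i = v_i − Σ_{j<i} ((v_i · u_j) / (u_j · u_j)) · u_j.

Step by step this gives:
  u_1 = (1, -2, 2)
  u_2 = (4/3, -2/3, -4/3)
  u_3 = (4/3, 4/3, 2/3)

Orthogonality check:
  u_2 · u_1 = 0 (should be 0)
  u_3 · u_1 = 0 (should be 0)
  u_3 · u_2 = 0 (should be 0)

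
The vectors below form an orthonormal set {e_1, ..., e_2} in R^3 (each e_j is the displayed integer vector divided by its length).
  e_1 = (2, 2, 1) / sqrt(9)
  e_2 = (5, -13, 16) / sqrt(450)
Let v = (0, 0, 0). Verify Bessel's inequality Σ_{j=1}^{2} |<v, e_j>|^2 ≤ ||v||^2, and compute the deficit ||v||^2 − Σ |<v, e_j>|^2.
Σ |<v, e_j>|^2 = 0; ||v||^2 = 0; deficit = 0

Write each e_j = u_j / sqrt(<u_j, u_j>) where u_j is the displayed integer vector. Then <v, e_j> = <v, u_j> / sqrt(<u_j, u_j>), so |<v, e_j>|^2 = <v, u_j>^2 / <u_j, u_j>.
Coefficients: <v, e_1> = 0/sqrt(9), <v, e_2> = 0/sqrt(450).
Square and sum: Σ |<v, e_j>|^2 = 0.
Compute ||v||^2 = v·v = 0.
Deficit = 0 − 0 = 0 ≥ 0, confirming Bessel's inequality. (The deficit equals ||v − Σ <v,e_j> e_j||^2, the squared distance from v to span{e_j}.)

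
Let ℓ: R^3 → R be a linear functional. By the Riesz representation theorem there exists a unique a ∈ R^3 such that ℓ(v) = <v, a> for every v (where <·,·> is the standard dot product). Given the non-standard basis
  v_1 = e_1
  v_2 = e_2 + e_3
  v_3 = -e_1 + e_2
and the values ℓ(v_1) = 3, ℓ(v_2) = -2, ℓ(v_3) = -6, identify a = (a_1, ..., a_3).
a = (3, -3, 1)

Write a = (a_1, ..., a_3) in the standard basis. For each basis vector v_i, ℓ(v_i) = <v_i, a> is a linear equation in the a_j's. Collect the n equations into a matrix system V a = ℓ, where row i of V is v_i (expressed in the standard basis). Since V is invertible (lower-triangular with 1s on the diagonal, up to permutation), solve by back-substitution:
  V =
[[1, 0, 0],
 [0, 1, 1],
 [-1, 1, 0]]
  V a = (3, -2, -6)
Solving gives a = (3, -3, 1).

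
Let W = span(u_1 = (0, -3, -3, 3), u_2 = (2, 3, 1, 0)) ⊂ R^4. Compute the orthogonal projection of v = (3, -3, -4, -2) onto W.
proj_W(v) = (-1/13, -45/26, -43/26, 21/13)

Set up U = [u_1 | ... | u_2] ∈ R^(4×2). The projector onto W = col(U) is P = U (U^T U)^(-1) U^T.
Compute U^T U =
  [27, -12]
  [-12, 14],
and U^T v = (15, -7).
Solve U^T U · c = U^T v for the coefficients: c = (7/13, -1/26). The projection is proj_W(v) = U c.
Check: (v - proj_W(v)) · u_1 = 0  (should be 0).
Check: (v - proj_W(v)) · u_2 = 0  (should be 0).
Result: proj_W(v) = (-1/13, -45/26, -43/26, 21/13).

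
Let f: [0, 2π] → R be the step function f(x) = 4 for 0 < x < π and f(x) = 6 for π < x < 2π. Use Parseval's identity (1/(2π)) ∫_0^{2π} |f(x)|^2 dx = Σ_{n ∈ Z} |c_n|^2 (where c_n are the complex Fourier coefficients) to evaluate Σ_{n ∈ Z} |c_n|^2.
Σ |c_n|^2 = 26

Parseval equates the L^2 energy of f (normalised by 1/(2π)) with the ℓ^2 sum of its Fourier coefficients: (1/(2π)) ∫_0^{2π} |f|^2 = Σ |c_n|^2.
Compute the left side: (1/(2π)) [∫_0^π 4^2 dx + ∫_π^{2π} 6^2 dx] = (1/(2π)) · (16π + 36π) = (16 + 36)/2 = 26.
So Σ_{n ∈ Z} |c_n|^2 = 26.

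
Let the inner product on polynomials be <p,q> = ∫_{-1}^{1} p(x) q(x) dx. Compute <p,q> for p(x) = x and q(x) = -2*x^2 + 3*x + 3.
<p,q> = 2

Expand the product: p(x)·q(x) = -2*x^3 + 3*x^2 + 3*x.
∫_{-1}^{1} of each monomial x^k gives [2/(k+1) if k even, 0 if k odd]. Integrating term-by-term (or equivalently evaluating the antiderivative F(x) = -x^4/2 + x^3 + 3*x^2/2 at the endpoints):
  F(1) − F(−1) = 2 − (0) = 2.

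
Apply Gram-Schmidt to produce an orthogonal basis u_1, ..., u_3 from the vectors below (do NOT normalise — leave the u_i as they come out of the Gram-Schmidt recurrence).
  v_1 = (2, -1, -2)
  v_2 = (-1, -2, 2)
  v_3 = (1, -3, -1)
Orthogonal basis:
  u_1 = (2, -1, -2)
  u_2 = (-1/9, -22/9, 10/9)
  u_3 = (-6/13, -2/13, -5/13)

Apply the Gram-Schmidt recurrence
  u_1 = v_1
  u_i = v_i − Σ_{j<i} ((v_i · u_j) / (u_j · u_j)) · u_j.

Step by step this gives:
  u_1 = (2, -1, -2)
  u_2 = (-1/9, -22/9, 10/9)
  u_3 = (-6/13, -2/13, -5/13)

Orthogonality check:
  u_2 · u_1 = 0 (should be 0)
  u_3 · u_1 = 0 (should be 0)
  u_3 · u_2 = 0 (should be 0)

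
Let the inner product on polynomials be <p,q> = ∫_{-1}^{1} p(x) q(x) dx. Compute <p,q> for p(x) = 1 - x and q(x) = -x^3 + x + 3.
<p,q> = 86/15

Expand the product: p(x)·q(x) = x^4 - x^3 - x^2 - 2*x + 3.
∫_{-1}^{1} of each monomial x^k gives [2/(k+1) if k even, 0 if k odd]. Integrating term-by-term (or equivalently evaluating the antiderivative F(x) = x^5/5 - x^4/4 - x^3/3 - x^2 + 3*x at the endpoints):
  F(1) − F(−1) = 97/60 − (-247/60) = 86/15.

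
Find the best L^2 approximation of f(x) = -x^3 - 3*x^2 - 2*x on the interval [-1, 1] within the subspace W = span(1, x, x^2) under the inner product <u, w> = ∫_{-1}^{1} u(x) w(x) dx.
g(x) = -3*x^2 - 13*x/5

The best approximation g ∈ W is the orthogonal projection of f onto W. Writing g = a_0 + a_1 x + a_2 x^2, the coefficients solve the normal equations G · a = b where
  G_{ij} = <φ_i, φ_j> and b_i = <f, φ_i>, with φ_0 = 1, φ_1 = x, φ_2 = x^2.
G =
  [2, 0, 2/3]
  [0, 2/3, 0]
  [2/3, 0, 2/5],
b = (-2, -26/15, -6/5).
Solving gives a_0 = 0, a_1 = -13/5, a_2 = -3, so
  g(x) = -3*x^2 - 13*x/5.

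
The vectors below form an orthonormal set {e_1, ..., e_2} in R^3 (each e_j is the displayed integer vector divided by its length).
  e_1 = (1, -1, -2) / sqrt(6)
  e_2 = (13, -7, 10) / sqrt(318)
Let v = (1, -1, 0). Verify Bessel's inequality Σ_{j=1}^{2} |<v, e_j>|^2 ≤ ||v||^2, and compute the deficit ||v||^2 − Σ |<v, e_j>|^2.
Σ |<v, e_j>|^2 = 102/53; ||v||^2 = 2; deficit = 4/53

Write each e_j = u_j / sqrt(<u_j, u_j>) where u_j is the displayed integer vector. Then <v, e_j> = <v, u_j> / sqrt(<u_j, u_j>), so |<v, e_j>|^2 = <v, u_j>^2 / <u_j, u_j>.
Coefficients: <v, e_1> = 2/sqrt(6), <v, e_2> = 20/sqrt(318).
Square and sum: Σ |<v, e_j>|^2 = 102/53.
Compute ||v||^2 = v·v = 2.
Deficit = 2 − 102/53 = 4/53 ≥ 0, confirming Bessel's inequality. (The deficit equals ||v − Σ <v,e_j> e_j||^2, the squared distance from v to span{e_j}.)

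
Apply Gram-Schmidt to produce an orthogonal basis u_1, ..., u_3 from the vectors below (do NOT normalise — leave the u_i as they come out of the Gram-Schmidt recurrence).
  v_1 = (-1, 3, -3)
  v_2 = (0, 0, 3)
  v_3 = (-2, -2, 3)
Orthogonal basis:
  u_1 = (-1, 3, -3)
  u_2 = (-9/19, 27/19, 30/19)
  u_3 = (-12/5, -4/5, 0)

Apply the Gram-Schmidt recurrence
  u_1 = v_1
  u_i = v_i − Σ_{j<i} ((v_i · u_j) / (u_j · u_j)) · u_j.

Step by step this gives:
  u_1 = (-1, 3, -3)
  u_2 = (-9/19, 27/19, 30/19)
  u_3 = (-12/5, -4/5, 0)

Orthogonality check:
  u_2 · u_1 = 0 (should be 0)
  u_3 · u_1 = 0 (should be 0)
  u_3 · u_2 = 0 (should be 0)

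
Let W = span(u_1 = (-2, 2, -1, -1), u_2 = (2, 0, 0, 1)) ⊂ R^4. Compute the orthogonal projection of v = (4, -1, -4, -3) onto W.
proj_W(v) = (2, 4/5, -2/5, 1)

Set up U = [u_1 | ... | u_2] ∈ R^(4×2). The projector onto W = col(U) is P = U (U^T U)^(-1) U^T.
Compute U^T U =
  [10, -5]
  [-5, 5],
and U^T v = (-3, 5).
Solve U^T U · c = U^T v for the coefficients: c = (2/5, 7/5). The projection is proj_W(v) = U c.
Check: (v - proj_W(v)) · u_1 = 0  (should be 0).
Check: (v - proj_W(v)) · u_2 = 0  (should be 0).
Result: proj_W(v) = (2, 4/5, -2/5, 1).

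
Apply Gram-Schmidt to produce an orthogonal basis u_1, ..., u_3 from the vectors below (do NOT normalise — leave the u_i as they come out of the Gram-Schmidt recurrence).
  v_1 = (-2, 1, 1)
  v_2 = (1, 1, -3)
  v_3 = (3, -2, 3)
Orthogonal basis:
  u_1 = (-2, 1, 1)
  u_2 = (-1/3, 5/3, -7/3)
  u_3 = (22/25, 11/10, 33/50)

Apply the Gram-Schmidt recurrence
  u_1 = v_1
  u_i = v_i − Σ_{j<i} ((v_i · u_j) / (u_j · u_j)) · u_j.

Step by step this gives:
  u_1 = (-2, 1, 1)
  u_2 = (-1/3, 5/3, -7/3)
  u_3 = (22/25, 11/10, 33/50)

Orthogonality check:
  u_2 · u_1 = 0 (should be 0)
  u_3 · u_1 = 0 (should be 0)
  u_3 · u_2 = 0 (should be 0)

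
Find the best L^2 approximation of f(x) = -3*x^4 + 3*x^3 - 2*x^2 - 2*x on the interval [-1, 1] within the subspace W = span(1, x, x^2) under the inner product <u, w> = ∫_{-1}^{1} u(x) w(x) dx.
g(x) = -32*x^2/7 - x/5 + 9/35

The best approximation g ∈ W is the orthogonal projection of f onto W. Writing g = a_0 + a_1 x + a_2 x^2, the coefficients solve the normal equations G · a = b where
  G_{ij} = <φ_i, φ_j> and b_i = <f, φ_i>, with φ_0 = 1, φ_1 = x, φ_2 = x^2.
G =
  [2, 0, 2/3]
  [0, 2/3, 0]
  [2/3, 0, 2/5],
b = (-38/15, -2/15, -58/35).
Solving gives a_0 = 9/35, a_1 = -1/5, a_2 = -32/7, so
  g(x) = -32*x^2/7 - x/5 + 9/35.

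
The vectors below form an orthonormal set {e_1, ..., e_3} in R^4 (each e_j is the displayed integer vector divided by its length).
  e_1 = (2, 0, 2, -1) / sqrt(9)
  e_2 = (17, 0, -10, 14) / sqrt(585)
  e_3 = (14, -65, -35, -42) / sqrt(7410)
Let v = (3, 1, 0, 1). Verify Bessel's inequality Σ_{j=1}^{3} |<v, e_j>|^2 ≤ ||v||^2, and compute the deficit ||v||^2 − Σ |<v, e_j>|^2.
Σ |<v, e_j>|^2 = 1205/114; ||v||^2 = 11; deficit = 49/114

Write each e_j = u_j / sqrt(<u_j, u_j>) where u_j is the displayed integer vector. Then <v, e_j> = <v, u_j> / sqrt(<u_j, u_j>), so |<v, e_j>|^2 = <v, u_j>^2 / <u_j, u_j>.
Coefficients: <v, e_1> = 5/sqrt(9), <v, e_2> = 65/sqrt(585), <v, e_3> = -65/sqrt(7410).
Square and sum: Σ |<v, e_j>|^2 = 1205/114.
Compute ||v||^2 = v·v = 11.
Deficit = 11 − 1205/114 = 49/114 ≥ 0, confirming Bessel's inequality. (The deficit equals ||v − Σ <v,e_j> e_j||^2, the squared distance from v to span{e_j}.)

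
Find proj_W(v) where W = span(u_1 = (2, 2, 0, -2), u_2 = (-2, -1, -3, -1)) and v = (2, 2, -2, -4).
proj_W(v) = (72/41, 100/41, -84/41, -156/41)

Set up U = [u_1 | ... | u_2] ∈ R^(4×2). The projector onto W = col(U) is P = U (U^T U)^(-1) U^T.
Compute U^T U =
  [12, -4]
  [-4, 15],
and U^T v = (16, 4).
Solve U^T U · c = U^T v for the coefficients: c = (64/41, 28/41). The projection is proj_W(v) = U c.
Check: (v - proj_W(v)) · u_1 = 0  (should be 0).
Check: (v - proj_W(v)) · u_2 = 0  (should be 0).
Result: proj_W(v) = (72/41, 100/41, -84/41, -156/41).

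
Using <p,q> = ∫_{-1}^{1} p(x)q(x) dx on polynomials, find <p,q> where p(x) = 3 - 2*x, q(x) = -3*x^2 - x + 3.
<p,q> = 40/3

Expand the product: p(x)·q(x) = 6*x^3 - 7*x^2 - 9*x + 9.
∫_{-1}^{1} of each monomial x^k gives [2/(k+1) if k even, 0 if k odd]. Integrating term-by-term (or equivalently evaluating the antiderivative F(x) = 3*x^4/2 - 7*x^3/3 - 9*x^2/2 + 9*x at the endpoints):
  F(1) − F(−1) = 11/3 − (-29/3) = 40/3.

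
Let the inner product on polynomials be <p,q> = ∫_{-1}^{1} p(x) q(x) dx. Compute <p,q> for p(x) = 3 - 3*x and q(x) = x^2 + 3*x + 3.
<p,q> = 14

Expand the product: p(x)·q(x) = -3*x^3 - 6*x^2 + 9.
∫_{-1}^{1} of each monomial x^k gives [2/(k+1) if k even, 0 if k odd]. Integrating term-by-term (or equivalently evaluating the antiderivative F(x) = -3*x^4/4 - 2*x^3 + 9*x at the endpoints):
  F(1) − F(−1) = 25/4 − (-31/4) = 14.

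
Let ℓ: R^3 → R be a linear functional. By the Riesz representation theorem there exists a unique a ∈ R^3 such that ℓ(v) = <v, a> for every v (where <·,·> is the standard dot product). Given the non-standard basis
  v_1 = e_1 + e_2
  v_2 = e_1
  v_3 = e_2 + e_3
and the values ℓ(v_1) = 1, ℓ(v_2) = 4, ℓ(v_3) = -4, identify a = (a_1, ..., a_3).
a = (4, -3, -1)

Write a = (a_1, ..., a_3) in the standard basis. For each basis vector v_i, ℓ(v_i) = <v_i, a> is a linear equation in the a_j's. Collect the n equations into a matrix system V a = ℓ, where row i of V is v_i (expressed in the standard basis). Since V is invertible (lower-triangular with 1s on the diagonal, up to permutation), solve by back-substitution:
  V =
[[1, 1, 0],
 [1, 0, 0],
 [0, 1, 1]]
  V a = (1, 4, -4)
Solving gives a = (4, -3, -1).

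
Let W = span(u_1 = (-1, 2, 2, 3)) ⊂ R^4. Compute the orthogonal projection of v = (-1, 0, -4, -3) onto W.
proj_W(v) = (8/9, -16/9, -16/9, -8/3)

Set up U = [u_1 | ... | u_1] ∈ R^(4×1). The projector onto W = col(U) is P = U (U^T U)^(-1) U^T.
Compute U^T U =
  [18],
and U^T v = (-16).
Solve U^T U · c = U^T v for the coefficients: c = (-8/9). The projection is proj_W(v) = U c.
Check: (v - proj_W(v)) · u_1 = 0  (should be 0).
Result: proj_W(v) = (8/9, -16/9, -16/9, -8/3).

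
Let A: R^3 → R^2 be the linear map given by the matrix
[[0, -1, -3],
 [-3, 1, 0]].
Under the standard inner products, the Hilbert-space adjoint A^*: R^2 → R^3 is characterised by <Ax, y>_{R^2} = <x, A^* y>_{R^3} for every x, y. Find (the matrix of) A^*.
A^* = A^T =
[[0, -3],
 [-1, 1],
 [-3, 0]]

For real matrices with standard dot products, the defining identity <Ax, y> = <x, A^* y> gives (Ax)^T y = x^T (A^*) y, i.e. x^T A^T y = x^T (A^*) y. Since this holds for all x, y, we must have A^* = A^T. Therefore
A^* =
[[0, -3],
 [-1, 1],
 [-3, 0]].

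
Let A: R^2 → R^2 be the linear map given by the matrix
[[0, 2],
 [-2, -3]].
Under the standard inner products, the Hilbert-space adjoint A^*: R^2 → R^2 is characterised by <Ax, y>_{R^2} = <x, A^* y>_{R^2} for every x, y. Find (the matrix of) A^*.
A^* = A^T =
[[0, -2],
 [2, -3]]

For real matrices with standard dot products, the defining identity <Ax, y> = <x, A^* y> gives (Ax)^T y = x^T (A^*) y, i.e. x^T A^T y = x^T (A^*) y. Since this holds for all x, y, we must have A^* = A^T. Therefore
A^* =
[[0, -2],
 [2, -3]].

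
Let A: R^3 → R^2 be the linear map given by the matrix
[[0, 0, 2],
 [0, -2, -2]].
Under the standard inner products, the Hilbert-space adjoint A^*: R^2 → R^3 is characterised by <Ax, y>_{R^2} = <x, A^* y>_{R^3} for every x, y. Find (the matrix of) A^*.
A^* = A^T =
[[0, 0],
 [0, -2],
 [2, -2]]

For real matrices with standard dot products, the defining identity <Ax, y> = <x, A^* y> gives (Ax)^T y = x^T (A^*) y, i.e. x^T A^T y = x^T (A^*) y. Since this holds for all x, y, we must have A^* = A^T. Therefore
A^* =
[[0, 0],
 [0, -2],
 [2, -2]].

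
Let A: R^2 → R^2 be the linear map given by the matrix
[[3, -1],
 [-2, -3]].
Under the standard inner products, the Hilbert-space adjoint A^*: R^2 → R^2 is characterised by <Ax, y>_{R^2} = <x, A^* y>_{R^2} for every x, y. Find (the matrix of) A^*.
A^* = A^T =
[[3, -2],
 [-1, -3]]

For real matrices with standard dot products, the defining identity <Ax, y> = <x, A^* y> gives (Ax)^T y = x^T (A^*) y, i.e. x^T A^T y = x^T (A^*) y. Since this holds for all x, y, we must have A^* = A^T. Therefore
A^* =
[[3, -2],
 [-1, -3]].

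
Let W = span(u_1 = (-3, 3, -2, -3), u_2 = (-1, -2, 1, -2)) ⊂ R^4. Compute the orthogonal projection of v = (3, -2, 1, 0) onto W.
proj_W(v) = (437/309, -674/309, 141/103, 358/309)

Set up U = [u_1 | ... | u_2] ∈ R^(4×2). The projector onto W = col(U) is P = U (U^T U)^(-1) U^T.
Compute U^T U =
  [31, 1]
  [1, 10],
and U^T v = (-17, 2).
Solve U^T U · c = U^T v for the coefficients: c = (-172/309, 79/309). The projection is proj_W(v) = U c.
Check: (v - proj_W(v)) · u_1 = 0  (should be 0).
Check: (v - proj_W(v)) · u_2 = 0  (should be 0).
Result: proj_W(v) = (437/309, -674/309, 141/103, 358/309).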